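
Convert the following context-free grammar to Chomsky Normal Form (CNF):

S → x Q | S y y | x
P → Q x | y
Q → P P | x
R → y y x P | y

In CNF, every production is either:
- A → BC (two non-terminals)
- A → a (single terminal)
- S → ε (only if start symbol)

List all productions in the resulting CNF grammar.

TX → x; TY → y; S → x; P → y; Q → x; R → y; S → TX Q; S → S X0; X0 → TY TY; P → Q TX; Q → P P; R → TY X1; X1 → TY X2; X2 → TX P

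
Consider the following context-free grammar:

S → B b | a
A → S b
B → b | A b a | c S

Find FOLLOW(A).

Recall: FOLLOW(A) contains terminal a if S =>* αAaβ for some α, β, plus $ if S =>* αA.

We compute FOLLOW(A) using the standard algorithm.
FOLLOW(S) starts with {$}.
FIRST(A) = {a, b, c}
FIRST(B) = {a, b, c}
FIRST(S) = {a, b, c}
FOLLOW(A) = {b}
FOLLOW(B) = {b}
FOLLOW(S) = {$, b}
Therefore, FOLLOW(A) = {b}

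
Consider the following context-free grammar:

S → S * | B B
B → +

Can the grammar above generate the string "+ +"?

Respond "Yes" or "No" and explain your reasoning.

Yes - a valid derivation exists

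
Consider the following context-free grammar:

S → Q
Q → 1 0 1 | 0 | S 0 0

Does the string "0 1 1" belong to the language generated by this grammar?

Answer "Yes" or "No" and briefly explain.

No - no valid derivation exists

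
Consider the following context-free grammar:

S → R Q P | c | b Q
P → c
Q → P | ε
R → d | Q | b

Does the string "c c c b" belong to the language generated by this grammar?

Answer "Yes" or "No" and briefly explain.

No - no valid derivation exists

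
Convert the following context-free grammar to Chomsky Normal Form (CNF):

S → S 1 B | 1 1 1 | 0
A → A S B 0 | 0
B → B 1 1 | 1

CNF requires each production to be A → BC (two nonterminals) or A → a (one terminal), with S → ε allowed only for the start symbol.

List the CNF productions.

T1 → 1; S → 0; T0 → 0; A → 0; B → 1; S → S X0; X0 → T1 B; S → T1 X1; X1 → T1 T1; A → A X2; X2 → S X3; X3 → B T0; B → B X4; X4 → T1 T1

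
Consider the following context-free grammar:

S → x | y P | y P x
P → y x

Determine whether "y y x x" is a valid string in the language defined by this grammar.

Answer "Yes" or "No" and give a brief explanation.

Yes - a valid derivation exists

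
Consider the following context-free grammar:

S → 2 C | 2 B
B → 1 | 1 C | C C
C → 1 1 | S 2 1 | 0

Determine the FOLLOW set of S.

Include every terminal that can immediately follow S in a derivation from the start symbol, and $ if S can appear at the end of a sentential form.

We compute FOLLOW(S) using the standard algorithm.
FOLLOW(S) starts with {$}.
FIRST(B) = {0, 1, 2}
FIRST(C) = {0, 1, 2}
FIRST(S) = {2}
FOLLOW(B) = {$, 2}
FOLLOW(C) = {$, 0, 1, 2}
FOLLOW(S) = {$, 2}
Therefore, FOLLOW(S) = {$, 2}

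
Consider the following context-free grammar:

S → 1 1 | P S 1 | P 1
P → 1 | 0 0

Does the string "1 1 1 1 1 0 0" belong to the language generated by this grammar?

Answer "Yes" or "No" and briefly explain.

No - no valid derivation exists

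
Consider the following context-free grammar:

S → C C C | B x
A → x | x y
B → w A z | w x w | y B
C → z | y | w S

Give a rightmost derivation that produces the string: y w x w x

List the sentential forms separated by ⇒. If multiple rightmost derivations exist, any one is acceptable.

S ⇒ B x ⇒ y B x ⇒ y w x w x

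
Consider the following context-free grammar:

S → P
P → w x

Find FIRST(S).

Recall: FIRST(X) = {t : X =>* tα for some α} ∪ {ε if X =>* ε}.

We compute FIRST(S) using the standard algorithm.
FIRST(P) = {w}
FIRST(S) = {w}
Therefore, FIRST(S) = {w}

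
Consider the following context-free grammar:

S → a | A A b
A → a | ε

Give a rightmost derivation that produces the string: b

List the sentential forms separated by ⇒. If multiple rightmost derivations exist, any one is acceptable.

S ⇒ A A b ⇒ A b ⇒ b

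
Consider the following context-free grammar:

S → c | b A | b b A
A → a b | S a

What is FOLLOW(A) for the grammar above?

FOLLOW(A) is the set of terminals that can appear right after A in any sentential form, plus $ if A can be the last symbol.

We compute FOLLOW(A) using the standard algorithm.
FOLLOW(S) starts with {$}.
FIRST(A) = {a, b, c}
FIRST(S) = {b, c}
FOLLOW(A) = {$, a}
FOLLOW(S) = {$, a}
Therefore, FOLLOW(A) = {$, a}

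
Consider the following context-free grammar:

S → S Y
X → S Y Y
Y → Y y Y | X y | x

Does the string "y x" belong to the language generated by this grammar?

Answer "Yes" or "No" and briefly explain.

No - no valid derivation exists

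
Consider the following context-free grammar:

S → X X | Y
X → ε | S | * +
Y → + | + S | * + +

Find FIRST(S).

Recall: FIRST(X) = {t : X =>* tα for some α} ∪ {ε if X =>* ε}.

We compute FIRST(S) using the standard algorithm.
FIRST(S) = {*, +, ε}
FIRST(X) = {*, +, ε}
FIRST(Y) = {*, +}
Therefore, FIRST(S) = {*, +, ε}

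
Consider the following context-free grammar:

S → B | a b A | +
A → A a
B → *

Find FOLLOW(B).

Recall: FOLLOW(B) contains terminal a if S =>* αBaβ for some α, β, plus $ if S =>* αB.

We compute FOLLOW(B) using the standard algorithm.
FOLLOW(S) starts with {$}.
FIRST(A) = {}
FIRST(B) = {*}
FIRST(S) = {*, +, a}
FOLLOW(A) = {$, a}
FOLLOW(B) = {$}
FOLLOW(S) = {$}
Therefore, FOLLOW(B) = {$}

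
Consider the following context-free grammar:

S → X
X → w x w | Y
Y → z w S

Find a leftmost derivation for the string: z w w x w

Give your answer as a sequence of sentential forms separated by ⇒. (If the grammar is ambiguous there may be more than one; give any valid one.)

S ⇒ X ⇒ Y ⇒ z w S ⇒ z w X ⇒ z w w x w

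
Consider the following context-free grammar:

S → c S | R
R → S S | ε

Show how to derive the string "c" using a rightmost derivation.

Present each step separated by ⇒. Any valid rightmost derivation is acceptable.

S ⇒ c S ⇒ c R ⇒ c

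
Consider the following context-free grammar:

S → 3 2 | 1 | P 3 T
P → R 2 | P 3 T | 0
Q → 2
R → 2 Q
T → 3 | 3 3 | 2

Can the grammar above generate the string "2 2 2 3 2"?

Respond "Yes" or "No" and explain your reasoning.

Yes - a valid derivation exists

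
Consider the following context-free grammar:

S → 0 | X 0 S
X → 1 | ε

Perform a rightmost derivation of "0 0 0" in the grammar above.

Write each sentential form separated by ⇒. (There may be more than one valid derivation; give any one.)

S ⇒ X 0 S ⇒ X 0 X 0 S ⇒ X 0 X 0 0 ⇒ X 0 0 0 ⇒ 0 0 0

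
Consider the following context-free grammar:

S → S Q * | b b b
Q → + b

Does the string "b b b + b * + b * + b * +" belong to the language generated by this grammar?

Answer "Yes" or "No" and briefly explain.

No - no valid derivation exists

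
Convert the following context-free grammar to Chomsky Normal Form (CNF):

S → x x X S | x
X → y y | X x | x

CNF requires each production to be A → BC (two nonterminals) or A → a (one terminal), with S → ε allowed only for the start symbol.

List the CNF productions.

TX → x; S → x; TY → y; X → x; S → TX X0; X0 → TX X1; X1 → X S; X → TY TY; X → X TX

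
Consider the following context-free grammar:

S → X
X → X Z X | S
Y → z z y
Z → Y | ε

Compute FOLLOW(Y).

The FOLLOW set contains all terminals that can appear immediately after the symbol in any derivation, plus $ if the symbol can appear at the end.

We compute FOLLOW(Y) using the standard algorithm.
FOLLOW(S) starts with {$}.
FIRST(S) = {}
FIRST(X) = {}
FIRST(Y) = {z}
FIRST(Z) = {z, ε}
FOLLOW(S) = {$, z}
FOLLOW(X) = {$, z}
FOLLOW(Y) = {}
FOLLOW(Z) = {}
Therefore, FOLLOW(Y) = {}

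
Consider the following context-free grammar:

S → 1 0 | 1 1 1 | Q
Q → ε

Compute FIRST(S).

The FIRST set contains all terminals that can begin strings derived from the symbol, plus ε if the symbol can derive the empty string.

We compute FIRST(S) using the standard algorithm.
FIRST(Q) = {ε}
FIRST(S) = {1, ε}
Therefore, FIRST(S) = {1, ε}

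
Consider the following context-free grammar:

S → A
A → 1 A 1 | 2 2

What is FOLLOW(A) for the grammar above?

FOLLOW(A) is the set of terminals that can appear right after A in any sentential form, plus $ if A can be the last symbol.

We compute FOLLOW(A) using the standard algorithm.
FOLLOW(S) starts with {$}.
FIRST(A) = {1, 2}
FIRST(S) = {1, 2}
FOLLOW(A) = {$, 1}
FOLLOW(S) = {$}
Therefore, FOLLOW(A) = {$, 1}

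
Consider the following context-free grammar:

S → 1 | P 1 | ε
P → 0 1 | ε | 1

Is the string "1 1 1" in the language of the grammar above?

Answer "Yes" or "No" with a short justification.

No - no valid derivation exists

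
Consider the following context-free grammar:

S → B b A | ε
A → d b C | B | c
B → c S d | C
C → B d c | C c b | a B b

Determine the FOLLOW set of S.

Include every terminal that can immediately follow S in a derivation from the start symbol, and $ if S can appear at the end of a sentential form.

We compute FOLLOW(S) using the standard algorithm.
FOLLOW(S) starts with {$}.
FIRST(A) = {a, c, d}
FIRST(B) = {a, c}
FIRST(C) = {a, c}
FIRST(S) = {a, c, ε}
FOLLOW(A) = {$, d}
FOLLOW(B) = {$, b, d}
FOLLOW(C) = {$, b, c, d}
FOLLOW(S) = {$, d}
Therefore, FOLLOW(S) = {$, d}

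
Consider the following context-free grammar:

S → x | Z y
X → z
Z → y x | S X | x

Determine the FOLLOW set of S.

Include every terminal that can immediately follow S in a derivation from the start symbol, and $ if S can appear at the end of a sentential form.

We compute FOLLOW(S) using the standard algorithm.
FOLLOW(S) starts with {$}.
FIRST(S) = {x, y}
FIRST(X) = {z}
FIRST(Z) = {x, y}
FOLLOW(S) = {$, z}
FOLLOW(X) = {y}
FOLLOW(Z) = {y}
Therefore, FOLLOW(S) = {$, z}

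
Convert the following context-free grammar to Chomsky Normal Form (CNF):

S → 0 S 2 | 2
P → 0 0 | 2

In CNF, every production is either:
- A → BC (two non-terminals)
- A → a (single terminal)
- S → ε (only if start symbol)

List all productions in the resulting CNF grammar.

T0 → 0; T2 → 2; S → 2; P → 2; S → T0 X0; X0 → S T2; P → T0 T0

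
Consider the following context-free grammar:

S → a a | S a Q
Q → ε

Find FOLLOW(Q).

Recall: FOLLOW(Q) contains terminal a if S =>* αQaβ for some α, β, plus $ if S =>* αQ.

We compute FOLLOW(Q) using the standard algorithm.
FOLLOW(S) starts with {$}.
FIRST(Q) = {ε}
FIRST(S) = {a}
FOLLOW(Q) = {$, a}
FOLLOW(S) = {$, a}
Therefore, FOLLOW(Q) = {$, a}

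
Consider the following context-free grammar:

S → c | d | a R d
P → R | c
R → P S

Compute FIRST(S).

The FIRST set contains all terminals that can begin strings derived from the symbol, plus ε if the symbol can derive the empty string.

We compute FIRST(S) using the standard algorithm.
FIRST(P) = {c}
FIRST(R) = {c}
FIRST(S) = {a, c, d}
Therefore, FIRST(S) = {a, c, d}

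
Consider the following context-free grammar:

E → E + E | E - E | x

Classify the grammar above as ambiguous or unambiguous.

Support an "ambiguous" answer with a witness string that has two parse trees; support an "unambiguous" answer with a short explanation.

Ambiguous - the string 'x - x + x - x' has two distinct parse trees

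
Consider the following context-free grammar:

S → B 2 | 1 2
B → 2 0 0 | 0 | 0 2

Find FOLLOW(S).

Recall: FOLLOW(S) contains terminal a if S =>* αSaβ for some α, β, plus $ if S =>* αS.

We compute FOLLOW(S) using the standard algorithm.
FOLLOW(S) starts with {$}.
FIRST(B) = {0, 2}
FIRST(S) = {0, 1, 2}
FOLLOW(B) = {2}
FOLLOW(S) = {$}
Therefore, FOLLOW(S) = {$}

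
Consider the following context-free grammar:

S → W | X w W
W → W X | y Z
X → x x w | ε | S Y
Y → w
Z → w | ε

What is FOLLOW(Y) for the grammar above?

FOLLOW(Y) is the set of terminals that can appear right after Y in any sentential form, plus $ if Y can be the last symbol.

We compute FOLLOW(Y) using the standard algorithm.
FOLLOW(S) starts with {$}.
FIRST(S) = {w, x, y}
FIRST(W) = {y}
FIRST(X) = {w, x, y, ε}
FIRST(Y) = {w}
FIRST(Z) = {w, ε}
FOLLOW(S) = {$, w}
FOLLOW(W) = {$, w, x, y}
FOLLOW(X) = {$, w, x, y}
FOLLOW(Y) = {$, w, x, y}
FOLLOW(Z) = {$, w, x, y}
Therefore, FOLLOW(Y) = {$, w, x, y}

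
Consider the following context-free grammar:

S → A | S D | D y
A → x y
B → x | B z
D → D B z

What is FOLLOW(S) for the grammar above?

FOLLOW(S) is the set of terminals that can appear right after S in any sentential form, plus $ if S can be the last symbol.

We compute FOLLOW(S) using the standard algorithm.
FOLLOW(S) starts with {$}.
FIRST(A) = {x}
FIRST(B) = {x}
FIRST(D) = {}
FIRST(S) = {x}
FOLLOW(A) = {$}
FOLLOW(B) = {z}
FOLLOW(D) = {$, x, y}
FOLLOW(S) = {$}
Therefore, FOLLOW(S) = {$}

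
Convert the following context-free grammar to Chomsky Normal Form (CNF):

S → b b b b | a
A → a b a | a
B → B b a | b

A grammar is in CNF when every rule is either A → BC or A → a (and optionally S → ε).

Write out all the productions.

TB → b; S → a; TA → a; A → a; B → b; S → TB X0; X0 → TB X1; X1 → TB TB; A → TA X2; X2 → TB TA; B → B X3; X3 → TB TA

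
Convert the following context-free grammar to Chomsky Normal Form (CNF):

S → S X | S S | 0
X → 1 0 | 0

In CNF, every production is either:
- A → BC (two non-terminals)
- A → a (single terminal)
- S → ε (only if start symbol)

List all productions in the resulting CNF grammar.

S → 0; T1 → 1; T0 → 0; X → 0; S → S X; S → S S; X → T1 T0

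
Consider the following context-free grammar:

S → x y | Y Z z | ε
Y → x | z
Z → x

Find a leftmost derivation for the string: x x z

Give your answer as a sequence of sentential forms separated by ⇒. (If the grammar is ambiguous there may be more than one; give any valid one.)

S ⇒ Y Z z ⇒ x Z z ⇒ x x z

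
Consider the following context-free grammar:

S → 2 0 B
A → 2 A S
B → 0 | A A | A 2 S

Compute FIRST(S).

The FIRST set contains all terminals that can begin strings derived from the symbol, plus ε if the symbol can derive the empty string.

We compute FIRST(S) using the standard algorithm.
FIRST(A) = {2}
FIRST(B) = {0, 2}
FIRST(S) = {2}
Therefore, FIRST(S) = {2}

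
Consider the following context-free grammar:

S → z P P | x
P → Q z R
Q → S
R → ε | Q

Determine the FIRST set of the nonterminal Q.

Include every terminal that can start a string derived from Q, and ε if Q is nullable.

We compute FIRST(Q) using the standard algorithm.
FIRST(P) = {x, z}
FIRST(Q) = {x, z}
FIRST(R) = {x, z, ε}
FIRST(S) = {x, z}
Therefore, FIRST(Q) = {x, z}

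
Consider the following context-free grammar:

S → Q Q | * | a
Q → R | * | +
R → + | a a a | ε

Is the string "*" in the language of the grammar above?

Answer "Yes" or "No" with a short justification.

Yes - a valid derivation exists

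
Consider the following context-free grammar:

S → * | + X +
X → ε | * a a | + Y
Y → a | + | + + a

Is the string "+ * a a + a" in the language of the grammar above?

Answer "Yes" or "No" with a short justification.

No - no valid derivation exists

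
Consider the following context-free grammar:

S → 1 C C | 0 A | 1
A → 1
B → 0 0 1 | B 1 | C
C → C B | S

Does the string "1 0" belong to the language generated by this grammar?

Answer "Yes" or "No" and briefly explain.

No - no valid derivation exists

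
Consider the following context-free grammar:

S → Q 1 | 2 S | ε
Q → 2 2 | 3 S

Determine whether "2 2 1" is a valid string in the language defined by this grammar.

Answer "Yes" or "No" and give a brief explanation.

Yes - a valid derivation exists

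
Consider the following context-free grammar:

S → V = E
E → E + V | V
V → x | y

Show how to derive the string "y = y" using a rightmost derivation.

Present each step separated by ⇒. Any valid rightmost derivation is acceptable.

S ⇒ V = E ⇒ V = V ⇒ V = y ⇒ y = y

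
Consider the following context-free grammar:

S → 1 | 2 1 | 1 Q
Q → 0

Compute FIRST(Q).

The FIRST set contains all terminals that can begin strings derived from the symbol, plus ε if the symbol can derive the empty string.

We compute FIRST(Q) using the standard algorithm.
FIRST(Q) = {0}
FIRST(S) = {1, 2}
Therefore, FIRST(Q) = {0}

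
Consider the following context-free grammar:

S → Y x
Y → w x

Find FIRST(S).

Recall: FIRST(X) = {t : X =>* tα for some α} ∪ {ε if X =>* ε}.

We compute FIRST(S) using the standard algorithm.
FIRST(S) = {w}
FIRST(Y) = {w}
Therefore, FIRST(S) = {w}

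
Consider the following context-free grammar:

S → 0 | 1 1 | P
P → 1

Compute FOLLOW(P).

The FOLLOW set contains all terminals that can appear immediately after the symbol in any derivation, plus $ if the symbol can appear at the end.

We compute FOLLOW(P) using the standard algorithm.
FOLLOW(S) starts with {$}.
FIRST(P) = {1}
FIRST(S) = {0, 1}
FOLLOW(P) = {$}
FOLLOW(S) = {$}
Therefore, FOLLOW(P) = {$}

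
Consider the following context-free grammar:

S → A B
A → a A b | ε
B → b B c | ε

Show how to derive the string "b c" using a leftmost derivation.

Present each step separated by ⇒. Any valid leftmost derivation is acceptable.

S ⇒ A B ⇒ B ⇒ b B c ⇒ b c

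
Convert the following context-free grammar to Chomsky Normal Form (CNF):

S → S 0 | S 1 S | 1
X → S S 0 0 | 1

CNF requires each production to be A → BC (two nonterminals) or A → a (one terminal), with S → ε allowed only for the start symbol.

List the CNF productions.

T0 → 0; T1 → 1; S → 1; X → 1; S → S T0; S → S X0; X0 → T1 S; X → S X1; X1 → S X2; X2 → T0 T0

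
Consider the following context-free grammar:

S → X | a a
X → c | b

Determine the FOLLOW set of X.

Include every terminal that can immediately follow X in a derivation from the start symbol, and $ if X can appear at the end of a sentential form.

We compute FOLLOW(X) using the standard algorithm.
FOLLOW(S) starts with {$}.
FIRST(S) = {a, b, c}
FIRST(X) = {b, c}
FOLLOW(S) = {$}
FOLLOW(X) = {$}
Therefore, FOLLOW(X) = {$}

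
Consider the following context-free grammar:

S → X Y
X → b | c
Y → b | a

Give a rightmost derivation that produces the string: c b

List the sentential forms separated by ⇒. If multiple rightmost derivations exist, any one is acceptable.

S ⇒ X Y ⇒ X b ⇒ c b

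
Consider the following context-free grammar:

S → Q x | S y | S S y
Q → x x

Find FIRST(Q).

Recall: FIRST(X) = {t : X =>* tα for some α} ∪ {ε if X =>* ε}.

We compute FIRST(Q) using the standard algorithm.
FIRST(Q) = {x}
FIRST(S) = {x}
Therefore, FIRST(Q) = {x}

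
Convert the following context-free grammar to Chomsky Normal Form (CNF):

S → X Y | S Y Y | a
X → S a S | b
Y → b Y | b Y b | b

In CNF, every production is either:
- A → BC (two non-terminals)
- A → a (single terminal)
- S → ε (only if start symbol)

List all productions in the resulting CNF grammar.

S → a; TA → a; X → b; TB → b; Y → b; S → X Y; S → S X0; X0 → Y Y; X → S X1; X1 → TA S; Y → TB Y; Y → TB X2; X2 → Y TB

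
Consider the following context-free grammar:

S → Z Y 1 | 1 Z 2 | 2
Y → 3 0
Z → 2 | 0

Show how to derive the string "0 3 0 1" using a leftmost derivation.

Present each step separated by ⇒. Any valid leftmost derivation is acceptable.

S ⇒ Z Y 1 ⇒ 0 Y 1 ⇒ 0 3 0 1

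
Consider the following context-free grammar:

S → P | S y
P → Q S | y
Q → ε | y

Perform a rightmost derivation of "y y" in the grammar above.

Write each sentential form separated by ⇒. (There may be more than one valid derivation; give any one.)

S ⇒ S y ⇒ P y ⇒ y y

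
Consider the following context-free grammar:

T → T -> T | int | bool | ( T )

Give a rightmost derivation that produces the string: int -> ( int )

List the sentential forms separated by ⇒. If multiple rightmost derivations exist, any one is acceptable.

T ⇒ T -> T ⇒ T -> ( T ) ⇒ T -> ( int ) ⇒ int -> ( int )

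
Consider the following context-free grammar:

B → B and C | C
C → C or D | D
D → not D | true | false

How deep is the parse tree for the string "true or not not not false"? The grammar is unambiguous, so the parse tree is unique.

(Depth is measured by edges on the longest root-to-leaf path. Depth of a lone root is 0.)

6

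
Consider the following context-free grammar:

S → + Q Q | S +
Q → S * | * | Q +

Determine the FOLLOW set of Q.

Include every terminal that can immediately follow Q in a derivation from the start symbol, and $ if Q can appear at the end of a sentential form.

We compute FOLLOW(Q) using the standard algorithm.
FOLLOW(S) starts with {$}.
FIRST(Q) = {*, +}
FIRST(S) = {+}
FOLLOW(Q) = {$, *, +}
FOLLOW(S) = {$, *, +}
Therefore, FOLLOW(Q) = {$, *, +}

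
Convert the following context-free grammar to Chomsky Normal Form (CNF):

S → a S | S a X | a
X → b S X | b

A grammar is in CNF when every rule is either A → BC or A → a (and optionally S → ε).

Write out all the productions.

TA → a; S → a; TB → b; X → b; S → TA S; S → S X0; X0 → TA X; X → TB X1; X1 → S X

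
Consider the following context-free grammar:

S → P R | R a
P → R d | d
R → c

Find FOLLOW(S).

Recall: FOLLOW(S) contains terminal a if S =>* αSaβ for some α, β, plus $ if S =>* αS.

We compute FOLLOW(S) using the standard algorithm.
FOLLOW(S) starts with {$}.
FIRST(P) = {c, d}
FIRST(R) = {c}
FIRST(S) = {c, d}
FOLLOW(P) = {c}
FOLLOW(R) = {$, a, d}
FOLLOW(S) = {$}
Therefore, FOLLOW(S) = {$}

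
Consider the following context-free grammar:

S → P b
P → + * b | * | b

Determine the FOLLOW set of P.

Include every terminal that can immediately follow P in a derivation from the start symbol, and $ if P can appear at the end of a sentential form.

We compute FOLLOW(P) using the standard algorithm.
FOLLOW(S) starts with {$}.
FIRST(P) = {*, +, b}
FIRST(S) = {*, +, b}
FOLLOW(P) = {b}
FOLLOW(S) = {$}
Therefore, FOLLOW(P) = {b}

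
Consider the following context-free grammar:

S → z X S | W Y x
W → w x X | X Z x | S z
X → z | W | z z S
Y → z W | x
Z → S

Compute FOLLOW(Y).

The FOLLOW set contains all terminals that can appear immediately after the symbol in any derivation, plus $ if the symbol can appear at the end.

We compute FOLLOW(Y) using the standard algorithm.
FOLLOW(S) starts with {$}.
FIRST(S) = {w, z}
FIRST(W) = {w, z}
FIRST(X) = {w, z}
FIRST(Y) = {x, z}
FIRST(Z) = {w, z}
FOLLOW(S) = {$, w, x, z}
FOLLOW(W) = {w, x, z}
FOLLOW(X) = {w, x, z}
FOLLOW(Y) = {x}
FOLLOW(Z) = {x}
Therefore, FOLLOW(Y) = {x}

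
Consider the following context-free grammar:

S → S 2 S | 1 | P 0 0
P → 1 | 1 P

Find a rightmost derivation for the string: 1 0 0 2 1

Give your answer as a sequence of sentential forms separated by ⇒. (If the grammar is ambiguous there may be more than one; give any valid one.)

S ⇒ S 2 S ⇒ S 2 1 ⇒ P 0 0 2 1 ⇒ 1 0 0 2 1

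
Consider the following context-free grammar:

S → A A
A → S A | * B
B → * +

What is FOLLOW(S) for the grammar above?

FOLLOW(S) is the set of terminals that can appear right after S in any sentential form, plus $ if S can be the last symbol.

We compute FOLLOW(S) using the standard algorithm.
FOLLOW(S) starts with {$}.
FIRST(A) = {*}
FIRST(B) = {*}
FIRST(S) = {*}
FOLLOW(A) = {$, *}
FOLLOW(B) = {$, *}
FOLLOW(S) = {$, *}
Therefore, FOLLOW(S) = {$, *}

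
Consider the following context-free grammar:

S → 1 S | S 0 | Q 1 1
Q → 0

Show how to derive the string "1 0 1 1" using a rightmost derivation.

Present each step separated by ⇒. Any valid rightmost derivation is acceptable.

S ⇒ 1 S ⇒ 1 Q 1 1 ⇒ 1 0 1 1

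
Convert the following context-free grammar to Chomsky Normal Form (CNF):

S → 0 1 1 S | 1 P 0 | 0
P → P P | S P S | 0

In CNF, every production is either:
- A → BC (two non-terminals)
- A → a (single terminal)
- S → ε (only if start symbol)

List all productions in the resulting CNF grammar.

T0 → 0; T1 → 1; S → 0; P → 0; S → T0 X0; X0 → T1 X1; X1 → T1 S; S → T1 X2; X2 → P T0; P → P P; P → S X3; X3 → P S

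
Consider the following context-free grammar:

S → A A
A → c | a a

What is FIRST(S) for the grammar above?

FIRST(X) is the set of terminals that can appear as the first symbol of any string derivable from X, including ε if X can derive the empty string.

We compute FIRST(S) using the standard algorithm.
FIRST(A) = {a, c}
FIRST(S) = {a, c}
Therefore, FIRST(S) = {a, c}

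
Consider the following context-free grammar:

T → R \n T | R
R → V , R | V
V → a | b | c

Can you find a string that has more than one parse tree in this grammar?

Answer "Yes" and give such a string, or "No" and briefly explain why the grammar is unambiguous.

No - the grammar is unambiguous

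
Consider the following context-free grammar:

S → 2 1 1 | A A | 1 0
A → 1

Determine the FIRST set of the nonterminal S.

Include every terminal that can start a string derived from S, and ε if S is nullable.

We compute FIRST(S) using the standard algorithm.
FIRST(A) = {1}
FIRST(S) = {1, 2}
Therefore, FIRST(S) = {1, 2}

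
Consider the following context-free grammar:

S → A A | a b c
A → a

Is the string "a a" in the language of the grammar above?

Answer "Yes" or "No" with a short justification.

Yes - a valid derivation exists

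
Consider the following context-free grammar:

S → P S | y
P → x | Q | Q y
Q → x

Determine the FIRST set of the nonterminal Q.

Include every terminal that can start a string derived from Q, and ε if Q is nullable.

We compute FIRST(Q) using the standard algorithm.
FIRST(P) = {x}
FIRST(Q) = {x}
FIRST(S) = {x, y}
Therefore, FIRST(Q) = {x}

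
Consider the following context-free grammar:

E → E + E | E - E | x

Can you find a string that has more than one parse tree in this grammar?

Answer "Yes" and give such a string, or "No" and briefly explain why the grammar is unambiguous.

Yes - the string 'x - x - x + x' has two distinct parse trees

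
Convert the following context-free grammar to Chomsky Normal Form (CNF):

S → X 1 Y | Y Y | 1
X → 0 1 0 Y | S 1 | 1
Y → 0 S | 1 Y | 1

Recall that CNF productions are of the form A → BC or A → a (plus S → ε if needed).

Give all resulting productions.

T1 → 1; S → 1; T0 → 0; X → 1; Y → 1; S → X X0; X0 → T1 Y; S → Y Y; X → T0 X1; X1 → T1 X2; X2 → T0 Y; X → S T1; Y → T0 S; Y → T1 Y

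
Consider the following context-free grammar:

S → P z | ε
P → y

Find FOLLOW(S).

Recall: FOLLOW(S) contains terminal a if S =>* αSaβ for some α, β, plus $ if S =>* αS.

We compute FOLLOW(S) using the standard algorithm.
FOLLOW(S) starts with {$}.
FIRST(P) = {y}
FIRST(S) = {y, ε}
FOLLOW(P) = {z}
FOLLOW(S) = {$}
Therefore, FOLLOW(S) = {$}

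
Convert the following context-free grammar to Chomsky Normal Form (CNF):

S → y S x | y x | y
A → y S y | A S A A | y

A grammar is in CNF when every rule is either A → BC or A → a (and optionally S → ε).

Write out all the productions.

TY → y; TX → x; S → y; A → y; S → TY X0; X0 → S TX; S → TY TX; A → TY X1; X1 → S TY; A → A X2; X2 → S X3; X3 → A A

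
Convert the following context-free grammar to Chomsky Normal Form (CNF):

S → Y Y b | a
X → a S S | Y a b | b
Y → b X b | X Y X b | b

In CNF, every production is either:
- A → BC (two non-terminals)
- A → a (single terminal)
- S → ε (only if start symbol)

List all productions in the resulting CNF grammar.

TB → b; S → a; TA → a; X → b; Y → b; S → Y X0; X0 → Y TB; X → TA X1; X1 → S S; X → Y X2; X2 → TA TB; Y → TB X3; X3 → X TB; Y → X X4; X4 → Y X5; X5 → X TB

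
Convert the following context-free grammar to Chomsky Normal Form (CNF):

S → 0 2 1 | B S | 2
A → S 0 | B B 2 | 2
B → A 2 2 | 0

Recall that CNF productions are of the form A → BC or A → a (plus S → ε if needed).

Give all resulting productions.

T0 → 0; T2 → 2; T1 → 1; S → 2; A → 2; B → 0; S → T0 X0; X0 → T2 T1; S → B S; A → S T0; A → B X1; X1 → B T2; B → A X2; X2 → T2 T2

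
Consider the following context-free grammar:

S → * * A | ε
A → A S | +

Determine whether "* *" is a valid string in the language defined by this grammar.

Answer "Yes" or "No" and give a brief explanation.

No - no valid derivation exists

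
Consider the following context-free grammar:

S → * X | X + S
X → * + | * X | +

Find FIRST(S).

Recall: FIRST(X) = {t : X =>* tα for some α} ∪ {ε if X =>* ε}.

We compute FIRST(S) using the standard algorithm.
FIRST(S) = {*, +}
FIRST(X) = {*, +}
Therefore, FIRST(S) = {*, +}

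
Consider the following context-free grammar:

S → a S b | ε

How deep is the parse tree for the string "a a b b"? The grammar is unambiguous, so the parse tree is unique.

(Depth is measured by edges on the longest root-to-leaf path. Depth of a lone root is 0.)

3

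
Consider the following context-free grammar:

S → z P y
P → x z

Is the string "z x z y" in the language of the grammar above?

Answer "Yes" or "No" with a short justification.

Yes - a valid derivation exists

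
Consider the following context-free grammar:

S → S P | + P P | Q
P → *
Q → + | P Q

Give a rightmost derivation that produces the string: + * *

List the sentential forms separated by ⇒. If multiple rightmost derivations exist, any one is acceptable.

S ⇒ + P P ⇒ + P * ⇒ + * *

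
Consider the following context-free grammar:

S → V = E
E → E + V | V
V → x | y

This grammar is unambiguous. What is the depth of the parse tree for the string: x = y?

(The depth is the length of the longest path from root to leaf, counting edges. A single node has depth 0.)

3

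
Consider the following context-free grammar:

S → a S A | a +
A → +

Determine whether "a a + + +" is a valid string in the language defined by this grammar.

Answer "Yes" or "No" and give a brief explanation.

No - no valid derivation exists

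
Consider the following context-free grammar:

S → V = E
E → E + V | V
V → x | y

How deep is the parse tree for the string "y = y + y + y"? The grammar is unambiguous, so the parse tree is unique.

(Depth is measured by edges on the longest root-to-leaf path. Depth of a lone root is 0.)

5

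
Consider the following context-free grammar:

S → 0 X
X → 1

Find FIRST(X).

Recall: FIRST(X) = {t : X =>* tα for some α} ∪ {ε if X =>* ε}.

We compute FIRST(X) using the standard algorithm.
FIRST(S) = {0}
FIRST(X) = {1}
Therefore, FIRST(X) = {1}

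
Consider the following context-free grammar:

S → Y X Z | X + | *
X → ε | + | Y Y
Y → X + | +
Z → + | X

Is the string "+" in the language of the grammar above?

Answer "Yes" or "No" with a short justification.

Yes - a valid derivation exists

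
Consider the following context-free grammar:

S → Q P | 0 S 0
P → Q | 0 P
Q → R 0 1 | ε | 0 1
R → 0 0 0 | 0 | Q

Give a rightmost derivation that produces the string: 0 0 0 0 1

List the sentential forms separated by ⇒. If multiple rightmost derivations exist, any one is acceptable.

S ⇒ Q P ⇒ Q Q ⇒ Q R 0 1 ⇒ Q 0 0 0 0 1 ⇒ 0 0 0 0 1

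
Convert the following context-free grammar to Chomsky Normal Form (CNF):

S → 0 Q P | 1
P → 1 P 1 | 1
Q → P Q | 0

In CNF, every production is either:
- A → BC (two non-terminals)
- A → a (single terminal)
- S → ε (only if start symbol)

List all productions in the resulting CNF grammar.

T0 → 0; S → 1; T1 → 1; P → 1; Q → 0; S → T0 X0; X0 → Q P; P → T1 X1; X1 → P T1; Q → P Q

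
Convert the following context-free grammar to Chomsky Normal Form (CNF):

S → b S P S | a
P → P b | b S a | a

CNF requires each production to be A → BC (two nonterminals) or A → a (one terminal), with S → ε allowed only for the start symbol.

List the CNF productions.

TB → b; S → a; TA → a; P → a; S → TB X0; X0 → S X1; X1 → P S; P → P TB; P → TB X2; X2 → S TA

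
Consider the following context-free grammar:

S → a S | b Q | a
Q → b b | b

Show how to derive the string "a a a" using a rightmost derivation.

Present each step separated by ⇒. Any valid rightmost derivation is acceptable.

S ⇒ a S ⇒ a a S ⇒ a a a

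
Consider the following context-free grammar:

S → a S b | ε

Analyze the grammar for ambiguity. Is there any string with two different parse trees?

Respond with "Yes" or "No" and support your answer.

No - the grammar is unambiguous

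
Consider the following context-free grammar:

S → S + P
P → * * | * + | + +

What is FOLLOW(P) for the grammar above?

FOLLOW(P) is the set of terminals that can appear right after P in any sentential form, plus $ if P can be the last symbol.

We compute FOLLOW(P) using the standard algorithm.
FOLLOW(S) starts with {$}.
FIRST(P) = {*, +}
FIRST(S) = {}
FOLLOW(P) = {$, +}
FOLLOW(S) = {$, +}
Therefore, FOLLOW(P) = {$, +}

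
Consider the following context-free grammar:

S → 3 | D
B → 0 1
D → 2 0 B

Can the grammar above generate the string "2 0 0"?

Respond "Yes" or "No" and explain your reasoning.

No - no valid derivation exists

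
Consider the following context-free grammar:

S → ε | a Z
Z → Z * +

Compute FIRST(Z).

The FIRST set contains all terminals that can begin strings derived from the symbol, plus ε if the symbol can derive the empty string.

We compute FIRST(Z) using the standard algorithm.
FIRST(S) = {a, ε}
FIRST(Z) = {}
Therefore, FIRST(Z) = {}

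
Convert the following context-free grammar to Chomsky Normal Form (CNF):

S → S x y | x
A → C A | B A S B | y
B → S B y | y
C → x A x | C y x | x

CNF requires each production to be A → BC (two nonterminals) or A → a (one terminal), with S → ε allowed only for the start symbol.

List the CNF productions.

TX → x; TY → y; S → x; A → y; B → y; C → x; S → S X0; X0 → TX TY; A → C A; A → B X1; X1 → A X2; X2 → S B; B → S X3; X3 → B TY; C → TX X4; X4 → A TX; C → C X5; X5 → TY TX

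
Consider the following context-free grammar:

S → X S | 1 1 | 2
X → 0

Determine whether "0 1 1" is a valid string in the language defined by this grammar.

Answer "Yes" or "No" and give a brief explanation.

Yes - a valid derivation exists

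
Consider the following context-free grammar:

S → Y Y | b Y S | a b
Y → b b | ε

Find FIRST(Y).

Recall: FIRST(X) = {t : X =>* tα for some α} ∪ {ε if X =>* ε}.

We compute FIRST(Y) using the standard algorithm.
FIRST(S) = {a, b, ε}
FIRST(Y) = {b, ε}
Therefore, FIRST(Y) = {b, ε}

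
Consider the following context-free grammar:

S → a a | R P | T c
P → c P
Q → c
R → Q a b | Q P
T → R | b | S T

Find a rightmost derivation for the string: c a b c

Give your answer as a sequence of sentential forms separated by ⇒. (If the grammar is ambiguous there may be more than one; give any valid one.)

S ⇒ T c ⇒ R c ⇒ Q a b c ⇒ c a b c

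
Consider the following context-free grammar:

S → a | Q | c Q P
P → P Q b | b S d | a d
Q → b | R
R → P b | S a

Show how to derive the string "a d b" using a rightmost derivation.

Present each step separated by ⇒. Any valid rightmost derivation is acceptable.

S ⇒ Q ⇒ R ⇒ P b ⇒ a d b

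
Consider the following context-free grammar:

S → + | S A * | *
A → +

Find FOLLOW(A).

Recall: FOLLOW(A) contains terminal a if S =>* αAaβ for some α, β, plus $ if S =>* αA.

We compute FOLLOW(A) using the standard algorithm.
FOLLOW(S) starts with {$}.
FIRST(A) = {+}
FIRST(S) = {*, +}
FOLLOW(A) = {*}
FOLLOW(S) = {$, +}
Therefore, FOLLOW(A) = {*}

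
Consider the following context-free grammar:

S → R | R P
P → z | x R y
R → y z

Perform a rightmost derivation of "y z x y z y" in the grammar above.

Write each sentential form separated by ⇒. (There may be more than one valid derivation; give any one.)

S ⇒ R P ⇒ R x R y ⇒ R x y z y ⇒ y z x y z y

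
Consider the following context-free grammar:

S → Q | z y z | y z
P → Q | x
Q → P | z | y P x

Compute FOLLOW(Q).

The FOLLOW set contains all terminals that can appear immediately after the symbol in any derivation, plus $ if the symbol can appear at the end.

We compute FOLLOW(Q) using the standard algorithm.
FOLLOW(S) starts with {$}.
FIRST(P) = {x, y, z}
FIRST(Q) = {x, y, z}
FIRST(S) = {x, y, z}
FOLLOW(P) = {$, x}
FOLLOW(Q) = {$, x}
FOLLOW(S) = {$}
Therefore, FOLLOW(Q) = {$, x}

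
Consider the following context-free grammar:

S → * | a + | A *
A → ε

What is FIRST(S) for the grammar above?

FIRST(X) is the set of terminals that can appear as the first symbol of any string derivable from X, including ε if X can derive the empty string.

We compute FIRST(S) using the standard algorithm.
FIRST(A) = {ε}
FIRST(S) = {*, a}
Therefore, FIRST(S) = {*, a}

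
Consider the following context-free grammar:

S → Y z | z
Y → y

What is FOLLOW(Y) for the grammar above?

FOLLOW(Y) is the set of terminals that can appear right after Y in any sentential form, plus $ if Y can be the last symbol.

We compute FOLLOW(Y) using the standard algorithm.
FOLLOW(S) starts with {$}.
FIRST(S) = {y, z}
FIRST(Y) = {y}
FOLLOW(S) = {$}
FOLLOW(Y) = {z}
Therefore, FOLLOW(Y) = {z}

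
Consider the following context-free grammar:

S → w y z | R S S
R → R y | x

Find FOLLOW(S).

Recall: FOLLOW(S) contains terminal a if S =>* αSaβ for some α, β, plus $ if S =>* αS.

We compute FOLLOW(S) using the standard algorithm.
FOLLOW(S) starts with {$}.
FIRST(R) = {x}
FIRST(S) = {w, x}
FOLLOW(R) = {w, x, y}
FOLLOW(S) = {$, w, x}
Therefore, FOLLOW(S) = {$, w, x}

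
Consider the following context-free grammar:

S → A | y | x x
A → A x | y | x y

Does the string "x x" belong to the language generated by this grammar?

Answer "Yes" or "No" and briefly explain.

Yes - a valid derivation exists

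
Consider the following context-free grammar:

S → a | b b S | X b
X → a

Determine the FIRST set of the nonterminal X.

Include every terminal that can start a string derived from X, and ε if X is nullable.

We compute FIRST(X) using the standard algorithm.
FIRST(S) = {a, b}
FIRST(X) = {a}
Therefore, FIRST(X) = {a}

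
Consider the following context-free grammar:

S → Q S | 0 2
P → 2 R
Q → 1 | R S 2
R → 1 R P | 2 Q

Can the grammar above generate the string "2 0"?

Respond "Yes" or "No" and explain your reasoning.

No - no valid derivation exists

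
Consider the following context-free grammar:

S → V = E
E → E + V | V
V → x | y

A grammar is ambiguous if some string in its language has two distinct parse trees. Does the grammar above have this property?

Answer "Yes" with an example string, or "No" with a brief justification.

No - the grammar is unambiguous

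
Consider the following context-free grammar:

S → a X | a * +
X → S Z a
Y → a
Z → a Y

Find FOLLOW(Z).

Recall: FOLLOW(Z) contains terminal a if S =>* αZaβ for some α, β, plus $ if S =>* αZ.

We compute FOLLOW(Z) using the standard algorithm.
FOLLOW(S) starts with {$}.
FIRST(S) = {a}
FIRST(X) = {a}
FIRST(Y) = {a}
FIRST(Z) = {a}
FOLLOW(S) = {$, a}
FOLLOW(X) = {$, a}
FOLLOW(Y) = {a}
FOLLOW(Z) = {a}
Therefore, FOLLOW(Z) = {a}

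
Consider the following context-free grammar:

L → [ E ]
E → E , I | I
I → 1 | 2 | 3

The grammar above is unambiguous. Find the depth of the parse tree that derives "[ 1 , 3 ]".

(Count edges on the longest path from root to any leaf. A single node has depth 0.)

4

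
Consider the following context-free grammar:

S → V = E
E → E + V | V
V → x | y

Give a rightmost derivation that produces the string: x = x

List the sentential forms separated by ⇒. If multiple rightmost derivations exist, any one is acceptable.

S ⇒ V = E ⇒ V = V ⇒ V = x ⇒ x = x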